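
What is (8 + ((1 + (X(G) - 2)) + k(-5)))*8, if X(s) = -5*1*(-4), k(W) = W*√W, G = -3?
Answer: 216 - 40*I*√5 ≈ 216.0 - 89.443*I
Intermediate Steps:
k(W) = W^(3/2)
X(s) = 20 (X(s) = -5*(-4) = 20)
(8 + ((1 + (X(G) - 2)) + k(-5)))*8 = (8 + ((1 + (20 - 2)) + (-5)^(3/2)))*8 = (8 + ((1 + 18) - 5*I*√5))*8 = (8 + (19 - 5*I*√5))*8 = (27 - 5*I*√5)*8 = 216 - 40*I*√5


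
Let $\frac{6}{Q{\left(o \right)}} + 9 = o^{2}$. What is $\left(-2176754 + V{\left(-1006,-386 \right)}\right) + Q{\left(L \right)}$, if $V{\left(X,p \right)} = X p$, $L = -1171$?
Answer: $- \frac{1226181707805}{685616} \approx -1.7884 \cdot 10^{6}$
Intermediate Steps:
$Q{\left(o \right)} = \frac{6}{-9 + o^{2}}$
$\left(-2176754 + V{\left(-1006,-386 \right)}\right) + Q{\left(L \right)} = \left(-2176754 - -388316\right) + \frac{6}{-9 + \left(-1171\right)^{2}} = \left(-2176754 + 388316\right) + \frac{6}{-9 + 1371241} = -1788438 + \frac{6}{1371232} = -1788438 + 6 \cdot \frac{1}{1371232} = -1788438 + \frac{3}{685616} = - \frac{1226181707805}{685616}$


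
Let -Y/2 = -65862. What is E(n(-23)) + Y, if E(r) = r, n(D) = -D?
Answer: 131747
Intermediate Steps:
Y = 131724 (Y = -2*(-65862) = 131724)
E(n(-23)) + Y = -1*(-23) + 131724 = 23 + 131724 = 131747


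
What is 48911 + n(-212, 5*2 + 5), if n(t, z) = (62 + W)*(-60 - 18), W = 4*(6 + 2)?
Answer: 41579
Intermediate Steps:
W = 32 (W = 4*8 = 32)
n(t, z) = -7332 (n(t, z) = (62 + 32)*(-60 - 18) = 94*(-78) = -7332)
48911 + n(-212, 5*2 + 5) = 48911 - 7332 = 41579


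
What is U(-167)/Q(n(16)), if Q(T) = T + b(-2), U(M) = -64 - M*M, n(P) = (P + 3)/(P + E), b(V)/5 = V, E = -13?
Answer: 83859/11 ≈ 7623.5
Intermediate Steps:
b(V) = 5*V
n(P) = (3 + P)/(-13 + P) (n(P) = (P + 3)/(P - 13) = (3 + P)/(-13 + P))
U(M) = -64 - M²
Q(T) = -10 + T (Q(T) = T + 5*(-2) = T - 10 = -10 + T)
U(-167)/Q(n(16)) = (-64 - 1*(-167)²)/(-10 + (3 + 16)/(-13 + 16)) = (-64 - 1*27889)/(-10 + 19/3) = (-64 - 27889)/(-10 + (⅓)*19) = -27953/(-10 + 19/3) = -27953/(-11/3) = -27953*(-3/11) = 83859/11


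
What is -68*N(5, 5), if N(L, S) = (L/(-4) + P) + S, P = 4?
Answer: -527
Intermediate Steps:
N(L, S) = 4 + S - L/4 (N(L, S) = (L/(-4) + 4) + S = (L*(-1/4) + 4) + S = (-L/4 + 4) + S = (4 - L/4) + S = 4 + S - L/4)
-68*N(5, 5) = -68*(4 + 5 - 1/4*5) = -68*(4 + 5 - 5/4) = -68*31/4 = -527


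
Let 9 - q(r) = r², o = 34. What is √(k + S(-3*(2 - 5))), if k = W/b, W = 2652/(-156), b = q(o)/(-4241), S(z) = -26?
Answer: I*√116901093/1147 ≈ 9.4264*I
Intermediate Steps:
q(r) = 9 - r²
b = 1147/4241 (b = (9 - 1*34²)/(-4241) = (9 - 1*1156)*(-1/4241) = (9 - 1156)*(-1/4241) = -1147*(-1/4241) = 1147/4241 ≈ 0.27045)
W = -17 (W = 2652*(-1/156) = -17)
k = -72097/1147 (k = -17/1147/4241 = -17*4241/1147 = -72097/1147 ≈ -62.857)
√(k + S(-3*(2 - 5))) = √(-72097/1147 - 26) = √(-101919/1147) = I*√116901093/1147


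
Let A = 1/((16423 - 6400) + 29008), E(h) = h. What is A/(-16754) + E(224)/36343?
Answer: 146479247433/23765609867282 ≈ 0.0061635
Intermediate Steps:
A = 1/39031 (A = 1/(10023 + 29008) = 1/39031 ≈ 2.5621e-5)
A/(-16754) + E(224)/36343 = (1/39031)/(-16754) + 224/36343 = (1/39031)*(-1/16754) + 224*(1/36343) = -1/653925374 + 224/36343 = 146479247433/23765609867282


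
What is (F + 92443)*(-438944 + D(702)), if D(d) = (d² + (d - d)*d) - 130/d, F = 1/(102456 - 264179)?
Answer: 21740745888998920/4366521 ≈ 4.9790e+9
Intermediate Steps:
F = -1/161723 (F = 1/(-161723) = -1/161723 ≈ -6.1834e-6)
D(d) = d² - 130/d (D(d) = (d² + 0*d) - 130/d = (d² + 0) - 130/d = d² - 130/d)
(F + 92443)*(-438944 + D(702)) = (-1/161723 + 92443)*(-438944 + (-130 + 702³)/702) = 14950159288*(-438944 + (-130 + 345948408)/702)/161723 = 14950159288*(-438944 + (1/702)*345948278)/161723 = 14950159288*(-438944 + 13305703/27)/161723 = (14950159288/161723)*(1454215/27) = 21740745888998920/4366521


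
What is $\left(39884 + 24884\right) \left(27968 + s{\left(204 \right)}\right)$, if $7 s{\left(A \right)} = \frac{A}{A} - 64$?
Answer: $1810848512$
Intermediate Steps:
$s{\left(A \right)} = -9$ ($s{\left(A \right)} = \frac{\frac{A}{A} - 64}{7} = \frac{1 - 64}{7} = \frac{1}{7} \left(-63\right) = -9$)
$\left(39884 + 24884\right) \left(27968 + s{\left(204 \right)}\right) = \left(39884 + 24884\right) \left(27968 - 9\right) = 64768 \cdot 27959 = 1810848512$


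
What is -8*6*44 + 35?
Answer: -2077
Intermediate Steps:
-8*6*44 + 35 = -48*44 + 35 = -2112 + 35 = -2077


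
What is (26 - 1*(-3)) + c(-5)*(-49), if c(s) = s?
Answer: 274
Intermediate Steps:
(26 - 1*(-3)) + c(-5)*(-49) = (26 - 1*(-3)) - 5*(-49) = (26 + 3) + 245 = 29 + 245 = 274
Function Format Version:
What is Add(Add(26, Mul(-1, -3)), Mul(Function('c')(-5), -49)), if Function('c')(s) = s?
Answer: 274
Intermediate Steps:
Add(Add(26, Mul(-1, -3)), Mul(Function('c')(-5), -49)) = Add(Add(26, Mul(-1, -3)), Mul(-5, -49)) = Add(Add(26, 3), 245) = Add(29, 245) = 274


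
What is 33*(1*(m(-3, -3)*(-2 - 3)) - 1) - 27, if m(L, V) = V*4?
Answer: 1920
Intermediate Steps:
m(L, V) = 4*V
33*(1*(m(-3, -3)*(-2 - 3)) - 1) - 27 = 33*(1*((4*(-3))*(-2 - 3)) - 1) - 27 = 33*(1*(-12*(-5)) - 1) - 27 = 33*(1*60 - 1) - 27 = 33*(60 - 1) - 27 = 33*59 - 27 = 1947 - 27 = 1920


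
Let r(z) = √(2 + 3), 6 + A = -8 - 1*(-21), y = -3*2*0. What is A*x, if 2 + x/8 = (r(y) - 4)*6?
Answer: -1456 + 336*√5 ≈ -704.68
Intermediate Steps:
y = 0 (y = -6*0 = 0)
A = 7 (A = -6 + (-8 - 1*(-21)) = -6 + (-8 + 21) = -6 + 13 = 7)
r(z) = √5
x = -208 + 48*√5 (x = -16 + 8*((√5 - 4)*6) = -16 + 8*((-4 + √5)*6) = -16 + 8*(-24 + 6*√5) = -16 + (-192 + 48*√5) = -208 + 48*√5 ≈ -100.67)
A*x = 7*(-208 + 48*√5) = -1456 + 336*√5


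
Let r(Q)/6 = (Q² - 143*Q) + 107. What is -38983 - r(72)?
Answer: -8953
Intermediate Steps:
r(Q) = 642 - 858*Q + 6*Q² (r(Q) = 6*((Q² - 143*Q) + 107) = 6*(107 + Q² - 143*Q) = 642 - 858*Q + 6*Q²)
-38983 - r(72) = -38983 - (642 - 858*72 + 6*72²) = -38983 - (642 - 61776 + 6*5184) = -38983 - (642 - 61776 + 31104) = -38983 - 1*(-30030) = -38983 + 30030 = -8953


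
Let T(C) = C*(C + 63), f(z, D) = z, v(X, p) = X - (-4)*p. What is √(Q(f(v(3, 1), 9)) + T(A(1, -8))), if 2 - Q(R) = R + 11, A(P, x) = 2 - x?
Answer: √714 ≈ 26.721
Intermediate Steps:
v(X, p) = X + 4*p
T(C) = C*(63 + C)
Q(R) = -9 - R (Q(R) = 2 - (R + 11) = 2 - (11 + R) = 2 + (-11 - R) = -9 - R)
√(Q(f(v(3, 1), 9)) + T(A(1, -8))) = √((-9 - (3 + 4*1)) + (2 - 1*(-8))*(63 + (2 - 1*(-8)))) = √((-9 - (3 + 4)) + (2 + 8)*(63 + (2 + 8))) = √((-9 - 1*7) + 10*(63 + 10)) = √((-9 - 7) + 10*73) = √(-16 + 730) = √714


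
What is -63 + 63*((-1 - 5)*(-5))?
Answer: 1827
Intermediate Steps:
-63 + 63*((-1 - 5)*(-5)) = -63 + 63*(-6*(-5)) = -63 + 63*30 = -63 + 1890 = 1827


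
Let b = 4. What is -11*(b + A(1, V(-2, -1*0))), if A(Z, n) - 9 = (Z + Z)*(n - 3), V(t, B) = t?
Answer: -33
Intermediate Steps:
A(Z, n) = 9 + 2*Z*(-3 + n) (A(Z, n) = 9 + (Z + Z)*(n - 3) = 9 + (2*Z)*(-3 + n) = 9 + 2*Z*(-3 + n))
-11*(b + A(1, V(-2, -1*0))) = -11*(4 + (9 - 6*1 + 2*1*(-2))) = -11*(4 + (9 - 6 - 4)) = -11*(4 - 1) = -11*3 = -33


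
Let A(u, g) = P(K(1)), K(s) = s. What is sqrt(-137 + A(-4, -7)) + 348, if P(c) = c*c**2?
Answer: 348 + 2*I*sqrt(34) ≈ 348.0 + 11.662*I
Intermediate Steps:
P(c) = c**3
A(u, g) = 1 (A(u, g) = 1**3 = 1)
sqrt(-137 + A(-4, -7)) + 348 = sqrt(-137 + 1) + 348 = sqrt(-136) + 348 = 2*I*sqrt(34) + 348 = 348 + 2*I*sqrt(34)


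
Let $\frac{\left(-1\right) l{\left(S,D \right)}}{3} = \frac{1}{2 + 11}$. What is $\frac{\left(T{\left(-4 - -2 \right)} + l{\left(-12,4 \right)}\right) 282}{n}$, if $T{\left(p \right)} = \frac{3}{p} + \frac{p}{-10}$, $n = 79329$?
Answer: $- \frac{9353}{1718795} \approx -0.0054416$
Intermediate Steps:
$T{\left(p \right)} = \frac{3}{p} - \frac{p}{10}$ ($T{\left(p \right)} = \frac{3}{p} + p \left(- \frac{1}{10}\right) = \frac{3}{p} - \frac{p}{10}$)
$l{\left(S,D \right)} = - \frac{3}{13}$ ($l{\left(S,D \right)} = - \frac{3}{2 + 11} = - \frac{3}{13}$)
$\frac{\left(T{\left(-4 - -2 \right)} + l{\left(-12,4 \right)}\right) 282}{n} = \frac{\left(\left(\frac{3}{-4 - -2} - \frac{-4 - -2}{10}\right) - \frac{3}{13}\right) 282}{79329} = \left(\left(\frac{3}{-4 + 2} - \frac{-4 + 2}{10}\right) - \frac{3}{13}\right) 282 \cdot \frac{1}{79329} = \left(\left(\frac{3}{-2} - - \frac{1}{5}\right) - \frac{3}{13}\right) 282 \cdot \frac{1}{79329} = \left(\left(3 \left(- \frac{1}{2}\right) + \frac{1}{5}\right) - \frac{3}{13}\right) 282 \cdot \frac{1}{79329} = \left(\left(- \frac{3}{2} + \frac{1}{5}\right) - \frac{3}{13}\right) 282 \cdot \frac{1}{79329} = \left(- \frac{13}{10} - \frac{3}{13}\right) 282 \cdot \frac{1}{79329} = \left(- \frac{199}{130}\right) 282 \cdot \frac{1}{79329} = \left(- \frac{28059}{65}\right) \frac{1}{79329} = - \frac{9353}{1718795}$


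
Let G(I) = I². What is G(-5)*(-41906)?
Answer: -1047650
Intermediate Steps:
G(-5)*(-41906) = (-5)²*(-41906) = 25*(-41906) = -1047650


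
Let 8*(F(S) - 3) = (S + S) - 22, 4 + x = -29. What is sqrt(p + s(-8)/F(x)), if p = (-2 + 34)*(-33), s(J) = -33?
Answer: 3*I*sqrt(1870)/4 ≈ 32.433*I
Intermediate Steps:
x = -33 (x = -4 - 29 = -33)
F(S) = 1/4 + S/4 (F(S) = 3 + ((S + S) - 22)/8 = 3 + (2*S - 22)/8 = 3 + (-22 + 2*S)/8 = 3 + (-11/4 + S/4) = 1/4 + S/4)
p = -1056 (p = 32*(-33) = -1056)
sqrt(p + s(-8)/F(x)) = sqrt(-1056 - 33/(1/4 + (1/4)*(-33))) = sqrt(-1056 - 33/(1/4 - 33/4)) = sqrt(-1056 - 33/(-8)) = sqrt(-1056 - 33*(-1/8)) = sqrt(-1056 + 33/8) = sqrt(-8415/8) = 3*I*sqrt(1870)/4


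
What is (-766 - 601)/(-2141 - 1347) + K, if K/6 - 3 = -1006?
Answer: -20989417/3488 ≈ -6017.6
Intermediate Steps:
K = -6018 (K = 18 + 6*(-1006) = 18 - 6036 = -6018)
(-766 - 601)/(-2141 - 1347) + K = (-766 - 601)/(-2141 - 1347) - 6018 = -1367/(-3488) - 6018 = -1367*(-1/3488) - 6018 = 1367/3488 - 6018 = -20989417/3488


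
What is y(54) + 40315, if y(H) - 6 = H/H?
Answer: 40322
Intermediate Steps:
y(H) = 7 (y(H) = 6 + H/H = 6 + 1 = 7)
y(54) + 40315 = 7 + 40315 = 40322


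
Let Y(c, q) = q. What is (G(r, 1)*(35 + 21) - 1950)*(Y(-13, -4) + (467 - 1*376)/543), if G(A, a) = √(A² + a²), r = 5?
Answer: 1352650/181 - 116536*√26/543 ≈ 6378.9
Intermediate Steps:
(G(r, 1)*(35 + 21) - 1950)*(Y(-13, -4) + (467 - 1*376)/543) = (√(5² + 1²)*(35 + 21) - 1950)*(-4 + (467 - 1*376)/543) = (√(25 + 1)*56 - 1950)*(-4 + (467 - 376)*(1/543)) = (√26*56 - 1950)*(-4 + 91*(1/543)) = (56*√26 - 1950)*(-4 + 91/543) = (-1950 + 56*√26)*(-2081/543) = 1352650/181 - 116536*√26/543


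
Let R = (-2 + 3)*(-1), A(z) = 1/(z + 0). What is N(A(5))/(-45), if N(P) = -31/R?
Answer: -31/45 ≈ -0.68889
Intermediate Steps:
A(z) = 1/z
R = -1 (R = 1*(-1) = -1)
N(P) = 31 (N(P) = -31/(-1) = -31*(-1) = 31)
N(A(5))/(-45) = 31/(-45) = 31*(-1/45) = -31/45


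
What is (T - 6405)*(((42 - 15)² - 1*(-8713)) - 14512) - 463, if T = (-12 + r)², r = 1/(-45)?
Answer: 4284913567/135 ≈ 3.1740e+7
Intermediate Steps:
r = -1/45 ≈ -0.022222
T = 292681/2025 (T = (-12 - 1/45)² = (-541/45)² = 292681/2025 ≈ 144.53)
(T - 6405)*(((42 - 15)² - 1*(-8713)) - 14512) - 463 = (292681/2025 - 6405)*(((42 - 15)² - 1*(-8713)) - 14512) - 463 = -12677444*((27² + 8713) - 14512)/2025 - 463 = -12677444*((729 + 8713) - 14512)/2025 - 463 = -12677444*(9442 - 14512)/2025 - 463 = -12677444/2025*(-5070) - 463 = 4284976072/135 - 463 = 4284913567/135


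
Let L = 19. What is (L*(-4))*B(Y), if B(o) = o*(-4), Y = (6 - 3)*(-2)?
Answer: -1824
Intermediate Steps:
Y = -6 (Y = 3*(-2) = -6)
B(o) = -4*o
(L*(-4))*B(Y) = (19*(-4))*(-4*(-6)) = -76*24 = -1824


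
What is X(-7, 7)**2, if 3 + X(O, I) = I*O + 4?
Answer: 2304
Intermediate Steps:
X(O, I) = 1 + I*O (X(O, I) = -3 + (I*O + 4) = -3 + (4 + I*O) = 1 + I*O)
X(-7, 7)**2 = (1 + 7*(-7))**2 = (1 - 49)**2 = (-48)**2 = 2304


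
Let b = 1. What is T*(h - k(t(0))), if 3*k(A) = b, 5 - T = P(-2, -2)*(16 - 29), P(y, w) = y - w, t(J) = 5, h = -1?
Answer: -20/3 ≈ -6.6667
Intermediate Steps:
T = 5 (T = 5 - (-2 - 1*(-2))*(16 - 29) = 5 - (-2 + 2)*(-13) = 5 - 0*(-13) = 5 - 1*0 = 5 + 0 = 5)
k(A) = ⅓ (k(A) = (⅓)*1 = ⅓)
T*(h - k(t(0))) = 5*(-1 - 1*⅓) = 5*(-1 - ⅓) = 5*(-4/3) = -20/3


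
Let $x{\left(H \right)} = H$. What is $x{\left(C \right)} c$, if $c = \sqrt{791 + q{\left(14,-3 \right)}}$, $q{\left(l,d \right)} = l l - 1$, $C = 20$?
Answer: $20 \sqrt{986} \approx 628.01$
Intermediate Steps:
$q{\left(l,d \right)} = -1 + l^{2}$ ($q{\left(l,d \right)} = l^{2} - 1 = -1 + l^{2}$)
$c = \sqrt{986}$ ($c = \sqrt{791 - \left(1 - 14^{2}\right)} = \sqrt{791 + \left(-1 + 196\right)} = \sqrt{791 + 195} = \sqrt{986} \approx 31.401$)
$x{\left(C \right)} c = 20 \sqrt{986}$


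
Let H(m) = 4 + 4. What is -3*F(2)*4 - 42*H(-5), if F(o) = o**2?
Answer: -384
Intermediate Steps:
H(m) = 8
-3*F(2)*4 - 42*H(-5) = -3*2**2*4 - 42*8 = -3*4*4 - 336 = -12*4 - 336 = -48 - 336 = -384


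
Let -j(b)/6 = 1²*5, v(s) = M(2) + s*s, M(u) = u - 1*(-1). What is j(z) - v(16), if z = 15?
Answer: -289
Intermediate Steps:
M(u) = 1 + u (M(u) = u + 1 = 1 + u)
v(s) = 3 + s² (v(s) = (1 + 2) + s*s = 3 + s²)
j(b) = -30 (j(b) = -6*1²*5 = -6*5 = -30)
j(z) - v(16) = -30 - (3 + 16²) = -30 - (3 + 256) = -30 - 1*259 = -30 - 259 = -289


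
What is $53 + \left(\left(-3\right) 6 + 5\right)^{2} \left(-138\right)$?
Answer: $-23269$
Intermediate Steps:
$53 + \left(\left(-3\right) 6 + 5\right)^{2} \left(-138\right) = 53 + \left(-18 + 5\right)^{2} \left(-138\right) = 53 + \left(-13\right)^{2} \left(-138\right) = 53 + 169 \left(-138\right) = 53 - 23322 = -23269$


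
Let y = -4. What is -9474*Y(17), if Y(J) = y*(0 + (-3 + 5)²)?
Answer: 151584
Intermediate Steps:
Y(J) = -16 (Y(J) = -4*(0 + (-3 + 5)²) = -4*(0 + 2²) = -4*(0 + 4) = -4*4 = -16)
-9474*Y(17) = -9474*(-16) = 151584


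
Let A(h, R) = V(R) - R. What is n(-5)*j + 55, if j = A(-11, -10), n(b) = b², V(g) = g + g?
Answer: -195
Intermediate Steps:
V(g) = 2*g
A(h, R) = R (A(h, R) = 2*R - R = R)
j = -10
n(-5)*j + 55 = (-5)²*(-10) + 55 = 25*(-10) + 55 = -250 + 55 = -195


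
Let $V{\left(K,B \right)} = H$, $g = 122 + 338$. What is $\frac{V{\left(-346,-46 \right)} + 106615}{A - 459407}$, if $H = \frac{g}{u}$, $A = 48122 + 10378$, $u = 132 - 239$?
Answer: $- \frac{11407345}{42897049} \approx -0.26592$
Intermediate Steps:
$u = -107$
$g = 460$
$A = 58500$
$H = - \frac{460}{107}$ ($H = \frac{460}{-107} = 460 \left(- \frac{1}{107}\right) = - \frac{460}{107} \approx -4.2991$)
$V{\left(K,B \right)} = - \frac{460}{107}$
$\frac{V{\left(-346,-46 \right)} + 106615}{A - 459407} = \frac{- \frac{460}{107} + 106615}{58500 - 459407} = \frac{11407345}{107 \left(-400907\right)} = \frac{11407345}{107} \left(- \frac{1}{400907}\right) = - \frac{11407345}{42897049}$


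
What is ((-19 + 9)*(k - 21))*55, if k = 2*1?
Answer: 10450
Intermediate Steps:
k = 2
((-19 + 9)*(k - 21))*55 = ((-19 + 9)*(2 - 21))*55 = -10*(-19)*55 = 190*55 = 10450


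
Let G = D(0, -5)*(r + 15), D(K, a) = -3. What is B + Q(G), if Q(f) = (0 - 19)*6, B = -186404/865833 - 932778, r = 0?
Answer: -807728865440/865833 ≈ -9.3289e+5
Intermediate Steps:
G = -45 (G = -3*(0 + 15) = -3*15 = -45)
B = -807630160478/865833 (B = -186404*1/865833 - 932778 = -186404/865833 - 932778 = -807630160478/865833 ≈ -9.3278e+5)
Q(f) = -114 (Q(f) = -19*6 = -114)
B + Q(G) = -807630160478/865833 - 114 = -807728865440/865833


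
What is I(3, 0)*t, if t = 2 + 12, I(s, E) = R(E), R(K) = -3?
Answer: -42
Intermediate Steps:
I(s, E) = -3
t = 14
I(3, 0)*t = -3*14 = -42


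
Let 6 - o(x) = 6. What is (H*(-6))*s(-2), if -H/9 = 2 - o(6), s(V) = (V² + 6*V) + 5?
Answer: -324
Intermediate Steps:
o(x) = 0 (o(x) = 6 - 1*6 = 6 - 6 = 0)
s(V) = 5 + V² + 6*V
H = -18 (H = -9*(2 - 1*0) = -9*(2 + 0) = -9*2 = -18)
(H*(-6))*s(-2) = (-18*(-6))*(5 + (-2)² + 6*(-2)) = 108*(5 + 4 - 12) = 108*(-3) = -324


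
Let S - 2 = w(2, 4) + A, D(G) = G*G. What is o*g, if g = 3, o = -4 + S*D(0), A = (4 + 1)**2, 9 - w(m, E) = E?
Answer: -12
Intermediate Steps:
w(m, E) = 9 - E
D(G) = G**2
A = 25 (A = 5**2 = 25)
S = 32 (S = 2 + ((9 - 1*4) + 25) = 2 + ((9 - 4) + 25) = 2 + (5 + 25) = 2 + 30 = 32)
o = -4 (o = -4 + 32*0**2 = -4 + 32*0 = -4 + 0 = -4)
o*g = -4*3 = -12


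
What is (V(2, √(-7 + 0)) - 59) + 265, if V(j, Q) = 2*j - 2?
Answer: 208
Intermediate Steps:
V(j, Q) = -2 + 2*j
(V(2, √(-7 + 0)) - 59) + 265 = ((-2 + 2*2) - 59) + 265 = ((-2 + 4) - 59) + 265 = (2 - 59) + 265 = -57 + 265 = 208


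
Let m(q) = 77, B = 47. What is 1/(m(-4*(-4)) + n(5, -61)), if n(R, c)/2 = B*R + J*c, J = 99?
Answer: -1/11531 ≈ -8.6723e-5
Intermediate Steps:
n(R, c) = 94*R + 198*c (n(R, c) = 2*(47*R + 99*c) = 94*R + 198*c)
1/(m(-4*(-4)) + n(5, -61)) = 1/(77 + (94*5 + 198*(-61))) = 1/(77 + (470 - 12078)) = 1/(77 - 11608) = 1/(-11531) = -1/11531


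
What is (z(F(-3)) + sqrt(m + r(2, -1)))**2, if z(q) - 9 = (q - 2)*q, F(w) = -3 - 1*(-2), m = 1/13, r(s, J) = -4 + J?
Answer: 1808/13 + 192*I*sqrt(13)/13 ≈ 139.08 + 53.251*I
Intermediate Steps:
m = 1/13 ≈ 0.076923
F(w) = -1 (F(w) = -3 + 2 = -1)
z(q) = 9 + q*(-2 + q) (z(q) = 9 + (q - 2)*q = 9 + (-2 + q)*q = 9 + q*(-2 + q))
(z(F(-3)) + sqrt(m + r(2, -1)))**2 = ((9 + (-1)**2 - 2*(-1)) + sqrt(1/13 + (-4 - 1)))**2 = ((9 + 1 + 2) + sqrt(1/13 - 5))**2 = (12 + sqrt(-64/13))**2 = (12 + 8*I*sqrt(13)/13)**2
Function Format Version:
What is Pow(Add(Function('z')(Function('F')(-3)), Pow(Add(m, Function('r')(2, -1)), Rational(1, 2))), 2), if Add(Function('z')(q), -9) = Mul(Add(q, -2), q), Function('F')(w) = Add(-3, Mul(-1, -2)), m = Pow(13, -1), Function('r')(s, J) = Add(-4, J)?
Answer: Add(Rational(1808, 13), Mul(Rational(192, 13), I, Pow(13, Rational(1, 2)))) ≈ Add(139.08, Mul(53.251, I))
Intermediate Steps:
m = Rational(1, 13) ≈ 0.076923
Function('F')(w) = -1 (Function('F')(w) = Add(-3, 2) = -1)
Function('z')(q) = Add(9, Mul(q, Add(-2, q))) (Function('z')(q) = Add(9, Mul(Add(q, -2), q)) = Add(9, Mul(Add(-2, q), q)) = Add(9, Mul(q, Add(-2, q))))
Pow(Add(Function('z')(Function('F')(-3)), Pow(Add(m, Function('r')(2, -1)), Rational(1, 2))), 2) = Pow(Add(Add(9, Pow(-1, 2), Mul(-2, -1)), Pow(Add(Rational(1, 13), Add(-4, -1)), Rational(1, 2))), 2) = Pow(Add(Add(9, 1, 2), Pow(Add(Rational(1, 13), -5), Rational(1, 2))), 2) = Pow(Add(12, Pow(Rational(-64, 13), Rational(1, 2))), 2) = Pow(Add(12, Mul(Rational(8, 13), I, Pow(13, Rational(1, 2)))), 2)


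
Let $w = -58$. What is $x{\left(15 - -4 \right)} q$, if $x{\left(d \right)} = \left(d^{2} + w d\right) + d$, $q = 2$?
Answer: $-1444$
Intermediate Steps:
$x{\left(d \right)} = d^{2} - 57 d$ ($x{\left(d \right)} = \left(d^{2} - 58 d\right) + d = d^{2} - 57 d$)
$x{\left(15 - -4 \right)} q = \left(15 - -4\right) \left(-57 + \left(15 - -4\right)\right) 2 = \left(15 + 4\right) \left(-57 + \left(15 + 4\right)\right) 2 = 19 \left(-57 + 19\right) 2 = 19 \left(-38\right) 2 = \left(-722\right) 2 = -1444$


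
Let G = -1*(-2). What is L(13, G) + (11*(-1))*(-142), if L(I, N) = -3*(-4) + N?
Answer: 1576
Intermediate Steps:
G = 2
L(I, N) = 12 + N
L(13, G) + (11*(-1))*(-142) = (12 + 2) + (11*(-1))*(-142) = 14 - 11*(-142) = 14 + 1562 = 1576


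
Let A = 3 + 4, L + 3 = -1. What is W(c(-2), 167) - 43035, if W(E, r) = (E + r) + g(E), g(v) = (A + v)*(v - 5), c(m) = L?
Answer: -42899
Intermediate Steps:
L = -4 (L = -3 - 1 = -4)
c(m) = -4
A = 7
g(v) = (-5 + v)*(7 + v) (g(v) = (7 + v)*(v - 5) = (7 + v)*(-5 + v) = (-5 + v)*(7 + v))
W(E, r) = -35 + r + E**2 + 3*E (W(E, r) = (E + r) + (-35 + E**2 + 2*E) = -35 + r + E**2 + 3*E)
W(c(-2), 167) - 43035 = (-35 + 167 + (-4)**2 + 3*(-4)) - 43035 = (-35 + 167 + 16 - 12) - 43035 = 136 - 43035 = -42899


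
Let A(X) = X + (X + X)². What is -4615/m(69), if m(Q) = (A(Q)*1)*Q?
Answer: -4615/1318797 ≈ -0.0034994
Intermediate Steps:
A(X) = X + 4*X² (A(X) = X + (2*X)² = X + 4*X²)
m(Q) = Q²*(1 + 4*Q) (m(Q) = ((Q*(1 + 4*Q))*1)*Q = (Q*(1 + 4*Q))*Q = Q²*(1 + 4*Q))
-4615/m(69) = -4615*1/(4761*(1 + 4*69)) = -4615*1/(4761*(1 + 276)) = -4615/(4761*277) = -4615/1318797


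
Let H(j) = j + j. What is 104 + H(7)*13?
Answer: 286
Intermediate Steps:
H(j) = 2*j
104 + H(7)*13 = 104 + (2*7)*13 = 104 + 14*13 = 104 + 182 = 286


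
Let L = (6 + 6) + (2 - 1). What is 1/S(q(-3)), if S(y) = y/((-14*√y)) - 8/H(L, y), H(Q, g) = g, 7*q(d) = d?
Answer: 230496/4302619 + 126*I*√21/4302619 ≈ 0.053571 + 0.0001342*I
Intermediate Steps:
L = 13 (L = 12 + 1 = 13)
q(d) = d/7
S(y) = -8/y - √y/14 (S(y) = y/((-14*√y)) - 8/y = y*(-1/(14*√y)) - 8/y = -√y/14 - 8/y = -8/y - √y/14)
1/S(q(-3)) = 1/((-112 - ((⅐)*(-3))^(3/2))/(14*(((⅐)*(-3))))) = 1/((-112 - (-3/7)^(3/2))/(14*(-3/7))) = 1/((1/14)*(-7/3)*(-112 - (-3)*I*√21/49)) = 1/((1/14)*(-7/3)*(-112 + 3*I*√21/49)) = 1/(56/3 - I*√21/98)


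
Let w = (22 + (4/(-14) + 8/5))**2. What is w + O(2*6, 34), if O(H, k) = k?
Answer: 707506/1225 ≈ 577.56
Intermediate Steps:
w = 665856/1225 (w = (22 + (4*(-1/14) + 8*(1/5)))**2 = (22 + (-2/7 + 8/5))**2 = (22 + 46/35)**2 = (816/35)**2 = 665856/1225 ≈ 543.56)
w + O(2*6, 34) = 665856/1225 + 34 = 707506/1225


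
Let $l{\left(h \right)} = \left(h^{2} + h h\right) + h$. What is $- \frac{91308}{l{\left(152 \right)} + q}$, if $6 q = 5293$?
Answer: $- \frac{547848}{283453} \approx -1.9328$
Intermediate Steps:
$q = \frac{5293}{6}$ ($q = \frac{1}{6} \cdot 5293 = \frac{5293}{6} \approx 882.17$)
$l{\left(h \right)} = h + 2 h^{2}$ ($l{\left(h \right)} = \left(h^{2} + h^{2}\right) + h = 2 h^{2} + h = h + 2 h^{2}$)
$- \frac{91308}{l{\left(152 \right)} + q} = - \frac{91308}{152 \left(1 + 2 \cdot 152\right) + \frac{5293}{6}} = - \frac{91308}{152 \left(1 + 304\right) + \frac{5293}{6}} = - \frac{91308}{152 \cdot 305 + \frac{5293}{6}} = - \frac{91308}{46360 + \frac{5293}{6}} = - \frac{91308}{\frac{283453}{6}} = \left(-91308\right) \frac{6}{283453} = - \frac{547848}{283453}$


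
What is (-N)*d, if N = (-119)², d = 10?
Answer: -141610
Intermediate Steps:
N = 14161
(-N)*d = -1*14161*10 = -14161*10 = -141610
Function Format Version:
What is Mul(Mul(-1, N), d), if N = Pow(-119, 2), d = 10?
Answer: -141610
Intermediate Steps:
N = 14161
Mul(Mul(-1, N), d) = Mul(Mul(-1, 14161), 10) = Mul(-14161, 10) = -141610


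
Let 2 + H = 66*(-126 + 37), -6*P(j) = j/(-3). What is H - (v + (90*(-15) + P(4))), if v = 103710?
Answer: -974126/9 ≈ -1.0824e+5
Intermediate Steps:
P(j) = j/18 (P(j) = -j/(6*(-3)) = -j*(-1)/(6*3) = -(-1)*j/18 = j/18)
H = -5876 (H = -2 + 66*(-126 + 37) = -2 + 66*(-89) = -2 - 5874 = -5876)
H - (v + (90*(-15) + P(4))) = -5876 - (103710 + (90*(-15) + (1/18)*4)) = -5876 - (103710 + (-1350 + 2/9)) = -5876 - (103710 - 12148/9) = -5876 - 1*921242/9 = -5876 - 921242/9 = -974126/9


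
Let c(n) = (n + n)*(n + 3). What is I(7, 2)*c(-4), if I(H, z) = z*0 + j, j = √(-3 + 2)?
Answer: 8*I ≈ 8.0*I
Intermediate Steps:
j = I (j = √(-1) = I ≈ 1.0*I)
c(n) = 2*n*(3 + n) (c(n) = (2*n)*(3 + n) = 2*n*(3 + n))
I(H, z) = I (I(H, z) = z*0 + I = 0 + I = I)
I(7, 2)*c(-4) = I*(2*(-4)*(3 - 4)) = I*(2*(-4)*(-1)) = I*8 = 8*I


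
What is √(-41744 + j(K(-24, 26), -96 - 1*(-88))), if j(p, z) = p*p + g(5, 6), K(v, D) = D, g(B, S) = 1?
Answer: 117*I*√3 ≈ 202.65*I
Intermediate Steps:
j(p, z) = 1 + p² (j(p, z) = p*p + 1 = p² + 1 = 1 + p²)
√(-41744 + j(K(-24, 26), -96 - 1*(-88))) = √(-41744 + (1 + 26²)) = √(-41744 + (1 + 676)) = √(-41744 + 677) = √(-41067) = 117*I*√3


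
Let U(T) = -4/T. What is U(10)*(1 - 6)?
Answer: 2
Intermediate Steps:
U(10)*(1 - 6) = (-4/10)*(1 - 6) = -4*1/10*(-5) = -2/5*(-5) = 2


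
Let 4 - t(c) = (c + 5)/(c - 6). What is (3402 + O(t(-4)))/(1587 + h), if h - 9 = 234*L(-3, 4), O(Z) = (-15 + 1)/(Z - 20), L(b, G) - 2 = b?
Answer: 270529/108279 ≈ 2.4984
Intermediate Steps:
L(b, G) = 2 + b
t(c) = 4 - (5 + c)/(-6 + c) (t(c) = 4 - (c + 5)/(c - 6) = 4 - (5 + c)/(-6 + c))
O(Z) = -14/(-20 + Z)
h = -225 (h = 9 + 234*(2 - 3) = 9 + 234*(-1) = 9 - 234 = -225)
(3402 + O(t(-4)))/(1587 + h) = (3402 - 14/(-20 + (-29 + 3*(-4))/(-6 - 4)))/(1587 - 225) = (3402 - 14/(-20 + (-29 - 12)/(-10)))/1362 = (3402 - 14/(-20 - 1/10*(-41)))*(1/1362) = (3402 - 14/(-20 + 41/10))*(1/1362) = (3402 - 14/(-159/10))*(1/1362) = (3402 - 14*(-10/159))*(1/1362) = (3402 + 140/159)*(1/1362) = (541058/159)*(1/1362) = 270529/108279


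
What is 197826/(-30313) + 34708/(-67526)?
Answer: -7205251040/1023457819 ≈ -7.0401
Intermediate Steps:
197826/(-30313) + 34708/(-67526) = 197826*(-1/30313) + 34708*(-1/67526) = -197826/30313 - 17354/33763 = -7205251040/1023457819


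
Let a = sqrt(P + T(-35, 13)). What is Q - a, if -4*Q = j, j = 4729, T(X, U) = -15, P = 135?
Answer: -4729/4 - 2*sqrt(30) ≈ -1193.2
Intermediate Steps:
Q = -4729/4 (Q = -1/4*4729 = -4729/4 ≈ -1182.3)
a = 2*sqrt(30) (a = sqrt(135 - 15) = sqrt(120) = 2*sqrt(30) ≈ 10.954)
Q - a = -4729/4 - 2*sqrt(30)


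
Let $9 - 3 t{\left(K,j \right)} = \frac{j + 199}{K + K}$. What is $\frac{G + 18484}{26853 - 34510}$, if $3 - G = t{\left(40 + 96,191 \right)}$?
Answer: $- \frac{2513889}{1041352} \approx -2.4141$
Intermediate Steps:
$t{\left(K,j \right)} = 3 - \frac{199 + j}{6 K}$ ($t{\left(K,j \right)} = 3 - \frac{\left(j + 199\right) \frac{1}{K + K}}{3} = 3 - \frac{\left(199 + j\right) \frac{1}{2 K}}{3} = 3 - \frac{\frac{1}{2} \frac{1}{K} \left(199 + j\right)}{3} = 3 - \frac{199 + j}{6 K}$)
$G = \frac{65}{136}$ ($G = 3 - \frac{-199 - 191 + 18 \left(40 + 96\right)}{6 \left(40 + 96\right)} = 3 - \frac{-199 - 191 + 18 \cdot 136}{6 \cdot 136} = 3 - \frac{1}{6} \cdot \frac{1}{136} \left(-199 - 191 + 2448\right) = 3 - \frac{1}{6} \cdot \frac{1}{136} \cdot 2058 = 3 - \frac{343}{136} = \frac{65}{136} \approx 0.47794$)
$\frac{G + 18484}{26853 - 34510} = \frac{\frac{65}{136} + 18484}{26853 - 34510} = \frac{2513889}{136 \left(-7657\right)} = \frac{2513889}{136} \left(- \frac{1}{7657}\right) = - \frac{2513889}{1041352}$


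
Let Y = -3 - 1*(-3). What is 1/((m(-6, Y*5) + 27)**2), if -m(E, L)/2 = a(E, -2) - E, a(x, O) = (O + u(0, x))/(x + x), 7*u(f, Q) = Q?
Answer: 441/93025 ≈ 0.0047407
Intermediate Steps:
u(f, Q) = Q/7
Y = 0 (Y = -3 + 3 = 0)
a(x, O) = (O + x/7)/(2*x) (a(x, O) = (O + x/7)/(x + x) = (O + x/7)/((2*x)) = (O + x/7)*(1/(2*x)) = (O + x/7)/(2*x))
m(E, L) = 2*E - (-14 + E)/(7*E) (m(E, L) = -2*((E + 7*(-2))/(14*E) - E) = -2*((E - 14)/(14*E) - E) = -2*((-14 + E)/(14*E) - E) = -2*(-E + (-14 + E)/(14*E)) = 2*E - (-14 + E)/(7*E))
1/((m(-6, Y*5) + 27)**2) = 1/(((-1/7 + 2*(-6) + 2/(-6)) + 27)**2) = 1/(((-1/7 - 12 + 2*(-1/6)) + 27)**2) = 1/(((-1/7 - 12 - 1/3) + 27)**2) = 1/((-262/21 + 27)**2) = 1/((305/21)**2) = 1/(93025/441) = 441/93025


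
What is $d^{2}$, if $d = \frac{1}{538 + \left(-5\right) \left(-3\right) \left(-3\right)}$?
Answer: $\frac{1}{243049} \approx 4.1144 \cdot 10^{-6}$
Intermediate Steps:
$d = \frac{1}{493}$ ($d = \frac{1}{538 + 15 \left(-3\right)} = \frac{1}{538 - 45} = \frac{1}{493} \approx 0.0020284$)
$d^{2} = \left(\frac{1}{493}\right)^{2} = \frac{1}{243049}$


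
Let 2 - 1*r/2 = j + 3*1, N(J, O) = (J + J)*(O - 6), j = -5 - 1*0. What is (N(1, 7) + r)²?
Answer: 100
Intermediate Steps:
j = -5 (j = -5 + 0 = -5)
N(J, O) = 2*J*(-6 + O) (N(J, O) = (2*J)*(-6 + O) = 2*J*(-6 + O))
r = 8 (r = 4 - 2*(-5 + 3*1) = 4 - 2*(-5 + 3) = 4 - 2*(-2) = 4 + 4 = 8)
(N(1, 7) + r)² = (2*1*(-6 + 7) + 8)² = (2*1*1 + 8)² = (2 + 8)² = 10² = 100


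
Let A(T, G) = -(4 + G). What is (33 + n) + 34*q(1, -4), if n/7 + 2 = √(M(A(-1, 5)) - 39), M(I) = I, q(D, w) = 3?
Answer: 121 + 28*I*√3 ≈ 121.0 + 48.497*I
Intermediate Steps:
A(T, G) = -4 - G
n = -14 + 28*I*√3 (n = -14 + 7*√((-4 - 1*5) - 39) = -14 + 7*√((-4 - 5) - 39) = -14 + 7*√(-9 - 39) = -14 + 7*√(-48) = -14 + 7*(4*I*√3) = -14 + 28*I*√3 ≈ -14.0 + 48.497*I)
(33 + n) + 34*q(1, -4) = (33 + (-14 + 28*I*√3)) + 34*3 = (19 + 28*I*√3) + 102 = 121 + 28*I*√3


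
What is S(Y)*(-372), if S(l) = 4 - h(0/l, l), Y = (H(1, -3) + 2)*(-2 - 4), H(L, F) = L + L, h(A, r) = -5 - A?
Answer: -3348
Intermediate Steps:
H(L, F) = 2*L
Y = -24 (Y = (2*1 + 2)*(-2 - 4) = (2 + 2)*(-6) = 4*(-6) = -24)
S(l) = 9 (S(l) = 4 - (-5 - 0/l) = 4 - (-5 - 1*0) = 4 - (-5 + 0) = 4 - 1*(-5) = 4 + 5 = 9)
S(Y)*(-372) = 9*(-372) = -3348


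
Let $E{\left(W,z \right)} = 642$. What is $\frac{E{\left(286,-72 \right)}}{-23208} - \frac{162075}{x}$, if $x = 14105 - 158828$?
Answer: $\frac{203806913}{186596188} \approx 1.0922$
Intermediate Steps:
$x = -144723$
$\frac{E{\left(286,-72 \right)}}{-23208} - \frac{162075}{x} = \frac{642}{-23208} - \frac{162075}{-144723} = 642 \left(- \frac{1}{23208}\right) - - \frac{54025}{48241} = - \frac{107}{3868} + \frac{54025}{48241} = \frac{203806913}{186596188}$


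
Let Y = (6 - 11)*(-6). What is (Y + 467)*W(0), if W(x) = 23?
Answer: 11431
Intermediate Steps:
Y = 30 (Y = -5*(-6) = 30)
(Y + 467)*W(0) = (30 + 467)*23 = 497*23 = 11431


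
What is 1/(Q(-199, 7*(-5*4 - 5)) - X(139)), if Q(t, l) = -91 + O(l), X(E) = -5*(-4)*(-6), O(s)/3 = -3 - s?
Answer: 1/545 ≈ 0.0018349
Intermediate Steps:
O(s) = -9 - 3*s (O(s) = 3*(-3 - s) = -9 - 3*s)
X(E) = -120 (X(E) = 20*(-6) = -120)
Q(t, l) = -100 - 3*l (Q(t, l) = -91 + (-9 - 3*l) = -100 - 3*l)
1/(Q(-199, 7*(-5*4 - 5)) - X(139)) = 1/((-100 - 21*(-5*4 - 5)) - 1*(-120)) = 1/((-100 - 21*(-20 - 5)) + 120) = 1/((-100 - 21*(-25)) + 120) = 1/((-100 - 3*(-175)) + 120) = 1/((-100 + 525) + 120) = 1/(425 + 120) = 1/545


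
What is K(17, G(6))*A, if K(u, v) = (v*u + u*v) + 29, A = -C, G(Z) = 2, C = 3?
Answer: -291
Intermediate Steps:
A = -3 (A = -1*3 = -3)
K(u, v) = 29 + 2*u*v (K(u, v) = (u*v + u*v) + 29 = 2*u*v + 29 = 29 + 2*u*v)
K(17, G(6))*A = (29 + 2*17*2)*(-3) = (29 + 68)*(-3) = 97*(-3) = -291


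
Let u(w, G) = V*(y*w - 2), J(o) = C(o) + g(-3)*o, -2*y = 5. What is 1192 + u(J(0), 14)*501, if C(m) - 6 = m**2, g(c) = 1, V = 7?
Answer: -58427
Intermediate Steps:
y = -5/2 (y = -1/2*5 = -5/2 ≈ -2.5000)
C(m) = 6 + m**2
J(o) = 6 + o + o**2 (J(o) = (6 + o**2) + 1*o = (6 + o**2) + o = 6 + o + o**2)
u(w, G) = -14 - 35*w/2 (u(w, G) = 7*(-5*w/2 - 2) = 7*(-2 - 5*w/2) = -14 - 35*w/2)
1192 + u(J(0), 14)*501 = 1192 + (-14 - 35*(6 + 0 + 0**2)/2)*501 = 1192 + (-14 - 35*(6 + 0 + 0)/2)*501 = 1192 + (-14 - 35/2*6)*501 = 1192 + (-14 - 105)*501 = 1192 - 119*501 = 1192 - 59619 = -58427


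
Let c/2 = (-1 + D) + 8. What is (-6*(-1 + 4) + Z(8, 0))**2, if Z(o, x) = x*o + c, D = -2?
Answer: 64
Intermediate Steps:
c = 10 (c = 2*((-1 - 2) + 8) = 2*(-3 + 8) = 2*5 = 10)
Z(o, x) = 10 + o*x (Z(o, x) = x*o + 10 = o*x + 10 = 10 + o*x)
(-6*(-1 + 4) + Z(8, 0))**2 = (-6*(-1 + 4) + (10 + 8*0))**2 = (-6*3 + (10 + 0))**2 = (-18 + 10)**2 = (-8)**2 = 64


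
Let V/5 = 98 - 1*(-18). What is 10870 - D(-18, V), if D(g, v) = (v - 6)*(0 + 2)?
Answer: 9722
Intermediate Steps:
V = 580 (V = 5*(98 - 1*(-18)) = 5*(98 + 18) = 5*116 = 580)
D(g, v) = -12 + 2*v (D(g, v) = (-6 + v)*2 = -12 + 2*v)
10870 - D(-18, V) = 10870 - (-12 + 2*580) = 10870 - (-12 + 1160) = 10870 - 1*1148 = 10870 - 1148 = 9722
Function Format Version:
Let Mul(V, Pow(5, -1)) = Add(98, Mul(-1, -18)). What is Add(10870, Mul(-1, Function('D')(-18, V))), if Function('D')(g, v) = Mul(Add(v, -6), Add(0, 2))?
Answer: 9722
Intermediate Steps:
V = 580 (V = Mul(5, Add(98, Mul(-1, -18))) = Mul(5, Add(98, 18)) = Mul(5, 116) = 580)
Function('D')(g, v) = Add(-12, Mul(2, v)) (Function('D')(g, v) = Mul(Add(-6, v), 2) = Add(-12, Mul(2, v)))
Add(10870, Mul(-1, Function('D')(-18, V))) = Add(10870, Mul(-1, Add(-12, Mul(2, 580)))) = Add(10870, Mul(-1, Add(-12, 1160))) = Add(10870, Mul(-1, 1148)) = Add(10870, -1148) = 9722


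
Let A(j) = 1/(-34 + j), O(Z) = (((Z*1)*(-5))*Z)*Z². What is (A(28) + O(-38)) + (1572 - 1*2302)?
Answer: -62558461/6 ≈ -1.0426e+7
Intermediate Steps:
O(Z) = -5*Z⁴ (O(Z) = ((Z*(-5))*Z)*Z² = ((-5*Z)*Z)*Z² = (-5*Z²)*Z² = -5*Z⁴)
(A(28) + O(-38)) + (1572 - 1*2302) = (1/(-34 + 28) - 5*(-38)⁴) + (1572 - 1*2302) = (1/(-6) - 5*2085136) + (1572 - 2302) = (-⅙ - 10425680) - 730 = -62554081/6 - 730 = -62558461/6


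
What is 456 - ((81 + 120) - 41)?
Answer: 296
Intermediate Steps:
456 - ((81 + 120) - 41) = 456 - (201 - 41) = 456 - 1*160 = 456 - 160 = 296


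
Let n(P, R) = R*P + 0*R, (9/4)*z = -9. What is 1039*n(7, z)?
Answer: -29092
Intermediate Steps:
z = -4 (z = (4/9)*(-9) = -4)
n(P, R) = P*R (n(P, R) = P*R + 0 = P*R)
1039*n(7, z) = 1039*(7*(-4)) = 1039*(-28) = -29092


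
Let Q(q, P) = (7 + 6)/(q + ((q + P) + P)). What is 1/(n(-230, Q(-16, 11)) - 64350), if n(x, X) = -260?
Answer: -1/64610 ≈ -1.5477e-5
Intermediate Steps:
Q(q, P) = 13/(2*P + 2*q) (Q(q, P) = 13/(q + ((P + q) + P)) = 13/(q + (q + 2*P)) = 13/(2*P + 2*q))
1/(n(-230, Q(-16, 11)) - 64350) = 1/(-260 - 64350) = 1/(-64610) = -1/64610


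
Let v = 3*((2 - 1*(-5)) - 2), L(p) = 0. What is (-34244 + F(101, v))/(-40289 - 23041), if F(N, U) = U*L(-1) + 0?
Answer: 17122/31665 ≈ 0.54072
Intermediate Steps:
v = 15 (v = 3*((2 + 5) - 2) = 3*(7 - 2) = 3*5 = 15)
F(N, U) = 0 (F(N, U) = U*0 + 0 = 0 + 0 = 0)
(-34244 + F(101, v))/(-40289 - 23041) = (-34244 + 0)/(-40289 - 23041) = -34244/(-63330) = -34244*(-1/63330) = 17122/31665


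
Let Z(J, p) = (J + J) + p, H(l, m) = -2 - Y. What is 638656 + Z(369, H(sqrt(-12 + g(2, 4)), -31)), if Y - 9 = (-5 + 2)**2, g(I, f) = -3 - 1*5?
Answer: 639374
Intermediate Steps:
g(I, f) = -8 (g(I, f) = -3 - 5 = -8)
Y = 18 (Y = 9 + (-5 + 2)**2 = 9 + (-3)**2 = 9 + 9 = 18)
H(l, m) = -20 (H(l, m) = -2 - 1*18 = -2 - 18 = -20)
Z(J, p) = p + 2*J (Z(J, p) = 2*J + p = p + 2*J)
638656 + Z(369, H(sqrt(-12 + g(2, 4)), -31)) = 638656 + (-20 + 2*369) = 638656 + (-20 + 738) = 638656 + 718 = 639374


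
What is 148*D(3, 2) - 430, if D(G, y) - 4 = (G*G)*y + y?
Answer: 3122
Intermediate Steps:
D(G, y) = 4 + y + y*G² (D(G, y) = 4 + ((G*G)*y + y) = 4 + (G²*y + y) = 4 + (y*G² + y) = 4 + (y + y*G²) = 4 + y + y*G²)
148*D(3, 2) - 430 = 148*(4 + 2 + 2*3²) - 430 = 148*(4 + 2 + 2*9) - 430 = 148*(4 + 2 + 18) - 430 = 148*24 - 430 = 3552 - 430 = 3122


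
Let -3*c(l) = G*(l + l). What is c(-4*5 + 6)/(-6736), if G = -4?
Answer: 7/1263 ≈ 0.0055424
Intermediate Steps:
c(l) = 8*l/3 (c(l) = -(-4)*(l + l)/3 = -(-4)*2*l/3 = -(-8)*l/3 = 8*l/3)
c(-4*5 + 6)/(-6736) = (8*(-4*5 + 6)/3)/(-6736) = (8*(-20 + 6)/3)*(-1/6736) = ((8/3)*(-14))*(-1/6736) = -112/3*(-1/6736) = 7/1263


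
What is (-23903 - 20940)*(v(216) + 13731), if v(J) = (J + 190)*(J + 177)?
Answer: -7770798627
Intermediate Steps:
v(J) = (177 + J)*(190 + J) (v(J) = (190 + J)*(177 + J) = (177 + J)*(190 + J))
(-23903 - 20940)*(v(216) + 13731) = (-23903 - 20940)*((33630 + 216² + 367*216) + 13731) = -44843*((33630 + 46656 + 79272) + 13731) = -44843*(159558 + 13731) = -44843*173289 = -7770798627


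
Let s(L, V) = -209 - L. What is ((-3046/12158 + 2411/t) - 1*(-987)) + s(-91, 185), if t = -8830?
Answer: 46617703771/53677570 ≈ 868.48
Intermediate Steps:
((-3046/12158 + 2411/t) - 1*(-987)) + s(-91, 185) = ((-3046/12158 + 2411/(-8830)) - 1*(-987)) + (-209 - 1*(-91)) = ((-3046*1/12158 + 2411*(-1/8830)) + 987) + (-209 + 91) = ((-1523/6079 - 2411/8830) + 987) - 118 = (-28104559/53677570 + 987) - 118 = 52951657031/53677570 - 118 = 46617703771/53677570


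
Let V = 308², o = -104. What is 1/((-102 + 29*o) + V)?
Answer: 1/91746 ≈ 1.0900e-5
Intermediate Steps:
V = 94864
1/((-102 + 29*o) + V) = 1/((-102 + 29*(-104)) + 94864) = 1/((-102 - 3016) + 94864) = 1/(-3118 + 94864) = 1/91746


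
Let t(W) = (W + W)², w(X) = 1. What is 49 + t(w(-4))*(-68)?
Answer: -223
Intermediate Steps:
t(W) = 4*W² (t(W) = (2*W)² = 4*W²)
49 + t(w(-4))*(-68) = 49 + (4*1²)*(-68) = 49 + (4*1)*(-68) = 49 + 4*(-68) = 49 - 272 = -223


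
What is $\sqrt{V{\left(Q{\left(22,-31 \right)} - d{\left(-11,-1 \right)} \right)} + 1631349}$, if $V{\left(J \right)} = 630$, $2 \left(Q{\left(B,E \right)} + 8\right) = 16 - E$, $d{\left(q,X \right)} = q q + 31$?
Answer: $3 \sqrt{181331} \approx 1277.5$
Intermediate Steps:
$d{\left(q,X \right)} = 31 + q^{2}$ ($d{\left(q,X \right)} = q^{2} + 31 = 31 + q^{2}$)
$Q{\left(B,E \right)} = - \frac{E}{2}$ ($Q{\left(B,E \right)} = -8 + \frac{16 - E}{2} = -8 - \left(-8 + \frac{E}{2}\right) = - \frac{E}{2}$)
$\sqrt{V{\left(Q{\left(22,-31 \right)} - d{\left(-11,-1 \right)} \right)} + 1631349} = \sqrt{630 + 1631349} = \sqrt{1631979} = 3 \sqrt{181331}$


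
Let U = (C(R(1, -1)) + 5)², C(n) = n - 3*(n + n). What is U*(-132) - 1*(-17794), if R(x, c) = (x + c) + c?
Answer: 4594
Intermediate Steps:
R(x, c) = x + 2*c (R(x, c) = (c + x) + c = x + 2*c)
C(n) = -5*n (C(n) = n - 6*n = -5*n)
U = 100 (U = (-5*(1 + 2*(-1)) + 5)² = (-5*(1 - 2) + 5)² = (-5*(-1) + 5)² = (5 + 5)² = 10² = 100)
U*(-132) - 1*(-17794) = 100*(-132) - 1*(-17794) = -13200 + 17794 = 4594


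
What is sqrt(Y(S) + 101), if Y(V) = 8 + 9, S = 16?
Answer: sqrt(118) ≈ 10.863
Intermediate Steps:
Y(V) = 17
sqrt(Y(S) + 101) = sqrt(17 + 101) = sqrt(118)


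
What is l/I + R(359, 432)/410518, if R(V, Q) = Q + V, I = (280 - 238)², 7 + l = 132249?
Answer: 6786139585/90519219 ≈ 74.969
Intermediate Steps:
l = 132242 (l = -7 + 132249 = 132242)
I = 1764 (I = 42² = 1764)
l/I + R(359, 432)/410518 = 132242/1764 + (432 + 359)/410518 = 132242*(1/1764) + 791*(1/410518) = 66121/882 + 791/410518 = 6786139585/90519219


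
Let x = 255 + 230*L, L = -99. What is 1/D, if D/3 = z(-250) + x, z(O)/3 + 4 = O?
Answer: -1/69831 ≈ -1.4320e-5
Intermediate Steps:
z(O) = -12 + 3*O
x = -22515 (x = 255 + 230*(-99) = 255 - 22770 = -22515)
D = -69831 (D = 3*((-12 + 3*(-250)) - 22515) = 3*((-12 - 750) - 22515) = 3*(-762 - 22515) = 3*(-23277) = -69831)
1/D = 1/(-69831) = -1/69831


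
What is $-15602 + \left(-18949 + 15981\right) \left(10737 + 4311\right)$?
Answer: $-44678066$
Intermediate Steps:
$-15602 + \left(-18949 + 15981\right) \left(10737 + 4311\right) = -15602 - 44662464 = -44678066$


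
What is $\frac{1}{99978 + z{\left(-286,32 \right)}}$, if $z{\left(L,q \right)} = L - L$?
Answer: $\frac{1}{99978} \approx 1.0002 \cdot 10^{-5}$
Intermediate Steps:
$z{\left(L,q \right)} = 0$
$\frac{1}{99978 + z{\left(-286,32 \right)}} = \frac{1}{99978 + 0} = \frac{1}{99978}$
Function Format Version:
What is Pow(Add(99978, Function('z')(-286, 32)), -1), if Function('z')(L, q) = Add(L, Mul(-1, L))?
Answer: Rational(1, 99978) ≈ 1.0002e-5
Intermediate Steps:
Function('z')(L, q) = 0
Pow(Add(99978, Function('z')(-286, 32)), -1) = Pow(Add(99978, 0), -1) = Pow(99978, -1) = Rational(1, 99978)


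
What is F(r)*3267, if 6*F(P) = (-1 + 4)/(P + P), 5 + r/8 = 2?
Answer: -1089/32 ≈ -34.031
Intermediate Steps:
r = -24 (r = -40 + 8*2 = -40 + 16 = -24)
F(P) = 1/(4*P) (F(P) = ((-1 + 4)/(P + P))/6 = (3/((2*P)))/6 = (3*(1/(2*P)))/6 = (3/(2*P))/6 = 1/(4*P))
F(r)*3267 = ((1/4)/(-24))*3267 = ((1/4)*(-1/24))*3267 = -1/96*3267 = -1089/32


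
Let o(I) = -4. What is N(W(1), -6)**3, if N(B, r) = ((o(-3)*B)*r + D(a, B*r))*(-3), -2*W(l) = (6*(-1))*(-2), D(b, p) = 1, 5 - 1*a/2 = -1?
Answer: 78953589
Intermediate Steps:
a = 12 (a = 10 - 2*(-1) = 10 + 2 = 12)
W(l) = -6 (W(l) = -6*(-1)*(-2)/2 = -(-3)*(-2) = -1/2*12 = -6)
N(B, r) = -3 + 12*B*r (N(B, r) = ((-4*B)*r + 1)*(-3) = (-4*B*r + 1)*(-3) = (1 - 4*B*r)*(-3) = -3 + 12*B*r)
N(W(1), -6)**3 = (-3 + 12*(-6)*(-6))**3 = (-3 + 432)**3 = 429**3 = 78953589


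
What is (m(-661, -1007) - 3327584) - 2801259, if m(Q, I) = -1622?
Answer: -6130465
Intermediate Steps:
(m(-661, -1007) - 3327584) - 2801259 = (-1622 - 3327584) - 2801259 = -3329206 - 2801259 = -6130465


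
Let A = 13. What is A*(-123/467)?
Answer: -1599/467 ≈ -3.4240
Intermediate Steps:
A*(-123/467) = 13*(-123/467) = -1599/467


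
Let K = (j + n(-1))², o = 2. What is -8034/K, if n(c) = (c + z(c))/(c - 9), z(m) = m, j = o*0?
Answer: -200850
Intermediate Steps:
j = 0 (j = 2*0 = 0)
n(c) = 2*c/(-9 + c) (n(c) = (c + c)/(c - 9) = (2*c)/(-9 + c) = 2*c/(-9 + c))
K = 1/25 (K = (0 + 2*(-1)/(-9 - 1))² = (0 + 2*(-1)/(-10))² = (0 + 2*(-1)*(-⅒))² = (0 + ⅕)² = (⅕)² = 1/25 ≈ 0.040000)
-8034/K = -8034/1/25 = -8034*25 = -200850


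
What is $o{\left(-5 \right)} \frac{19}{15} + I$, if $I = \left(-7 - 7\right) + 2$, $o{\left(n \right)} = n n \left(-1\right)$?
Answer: $- \frac{131}{3} \approx -43.667$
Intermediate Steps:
$o{\left(n \right)} = - n^{2}$ ($o{\left(n \right)} = n^{2} \left(-1\right) = - n^{2}$)
$I = -12$ ($I = -14 + 2 = -12$)
$o{\left(-5 \right)} \frac{19}{15} + I = - \left(-5\right)^{2} \cdot \frac{19}{15} - 12 = \left(-1\right) 25 \cdot 19 \cdot \frac{1}{15} - 12 = \left(-25\right) \frac{19}{15} - 12 = - \frac{95}{3} - 12 = - \frac{131}{3}$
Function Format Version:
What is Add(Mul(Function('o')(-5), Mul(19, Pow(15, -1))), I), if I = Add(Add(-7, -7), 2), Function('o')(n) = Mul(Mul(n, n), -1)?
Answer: Rational(-131, 3) ≈ -43.667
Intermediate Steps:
Function('o')(n) = Mul(-1, Pow(n, 2)) (Function('o')(n) = Mul(Pow(n, 2), -1) = Mul(-1, Pow(n, 2)))
I = -12 (I = Add(-14, 2) = -12)
Add(Mul(Function('o')(-5), Mul(19, Pow(15, -1))), I) = Add(Mul(Mul(-1, Pow(-5, 2)), Mul(19, Pow(15, -1))), -12) = Add(Mul(Mul(-1, 25), Mul(19, Rational(1, 15))), -12) = Add(Mul(-25, Rational(19, 15)), -12) = Add(Rational(-95, 3), -12) = Rational(-131, 3)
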